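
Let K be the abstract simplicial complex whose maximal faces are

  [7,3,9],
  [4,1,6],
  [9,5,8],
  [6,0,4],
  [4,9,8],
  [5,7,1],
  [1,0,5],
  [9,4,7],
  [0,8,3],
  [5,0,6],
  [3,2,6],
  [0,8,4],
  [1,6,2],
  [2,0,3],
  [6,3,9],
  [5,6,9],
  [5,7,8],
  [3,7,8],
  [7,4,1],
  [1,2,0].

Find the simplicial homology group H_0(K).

H_0 ≅ Z.

We work with the vertex ordering 0 < 1 < 2 < 3 < 4 < 5 < 6 < 7 < 8 < 9. The simplices of K, each written with vertices in increasing order, are:

  0-simplices (10): [0], [1], [2], [3], [4], [5], [6], [7], [8], [9]
  1-simplices (30): (30 of them)
  2-simplices (20): (20 of them)

giving chain groups C_0 ≅ Z^10, C_1 ≅ Z^30, C_2 ≅ Z^20.

The boundary map ∂_1: C_1 → C_0 sends each edge [p,q] (with p < q) to q − p.
This gives a 10×30 integer matrix of rank 9; reducing to Smith normal form yields diagonal entries (1,1,1,1,1,1,1,1,1).

Boundary ∂_2: C_2 → C_1 maps a triangle to the signed sum of its edges. For instance
  ∂[1,4,6] = [4,6] − [1,6] + [1,4],
  ∂[1,4,7] = [4,7] − [1,7] + [1,4].
This gives a 30×20 integer matrix of rank 20; reducing to Smith normal form yields diagonal entries (1,1,1,1,1,1,1,1,1,1,1,1,1,1,1,1,1,1,1,2).

Now H_k = ker ∂_k / im ∂_{k+1}, so:

  H_0: rank C_0 − rank ∂_1 = 10 − 9 = 1, and the invariant factors of ∂_1 are all 1, so H_0 ≅ Z.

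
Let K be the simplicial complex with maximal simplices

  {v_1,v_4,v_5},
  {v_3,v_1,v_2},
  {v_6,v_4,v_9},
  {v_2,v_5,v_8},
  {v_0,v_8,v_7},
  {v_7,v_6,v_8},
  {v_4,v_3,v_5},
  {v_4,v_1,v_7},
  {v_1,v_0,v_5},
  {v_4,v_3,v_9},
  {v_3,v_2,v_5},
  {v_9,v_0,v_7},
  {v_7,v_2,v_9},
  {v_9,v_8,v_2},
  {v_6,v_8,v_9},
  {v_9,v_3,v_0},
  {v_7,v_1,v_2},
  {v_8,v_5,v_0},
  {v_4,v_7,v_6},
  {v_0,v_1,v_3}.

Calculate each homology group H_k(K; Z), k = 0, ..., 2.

Take the total order v_0 < v_1 < v_2 < v_3 < v_4 < v_5 < v_6 < v_7 < v_8 < v_9 on the vertex set. Then K (dimension 2) consists of the simplices:

  0-simplices (10): [v_0], [v_1], [v_2], [v_3], [v_4], [v_5], [v_6], [v_7], [v_8], [v_9]
  1-simplices (30): (30 of them)
  2-simplices (20): (20 of them)

giving chain groups C_0 ≅ Z^10, C_1 ≅ Z^30, C_2 ≅ Z^20.

Boundary ∂_1: C_1 → C_0 sends each edge [p,q] (with p < q) to q − p. For instance
  ∂[v_0,v_5] = [v_5] − [v_0].
The resulting 10×30 matrix has rank 9, and its Smith normal form has invariant factors (1,1,1,1,1,1,1,1,1).

Boundary ∂_2: C_2 → C_1 acts by ∂[p,q,r] = [q,r] − [p,r] + [p,q]. For instance
  ∂[v_3,v_4,v_9] = [v_4,v_9] − [v_3,v_9] + [v_3,v_4],
  ∂[v_2,v_5,v_8] = [v_5,v_8] − [v_2,v_8] + [v_2,v_5].
The 30×20 boundary matrix has rank 20 and Smith normal form diag(1,1,1,1,1,1,1,1,1,1,1,1,1,1,1,1,1,1,1,2).

From H_k ≅ ker(∂_k) / im(∂_{k+1}) we obtain:

  H_0: rank C_0 − rank ∂_1 = 10 − 9 = 1, and the invariant factors of ∂_1 are all 1, so H_0 = Z.
  H_1: rank ker ∂_1 − rank ∂_2 = (30 − 9) − 20 = 1, and ∂_2 has invariant factor 2 > 1, so H_1 = Z ⊕ Z_2.
  H_2: rank ker ∂_2 − rank ∂_3 = (20 − 20) − 0 = 0, and there is no ∂_3, so H_2 = 0.

H_0 = Z,  H_1 = Z ⊕ Z_2,  H_2 = 0.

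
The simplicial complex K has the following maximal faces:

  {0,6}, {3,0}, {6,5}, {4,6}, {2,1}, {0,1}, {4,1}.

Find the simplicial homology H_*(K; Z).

We work with the vertex ordering 0 < 1 < 2 < 3 < 4 < 5 < 6. The simplices of K, each written with vertices in increasing order, are:

  0-simplices (7): [0], [1], [2], [3], [4], [5], [6]
  1-simplices (7): [0,1], [0,3], [0,6], [1,2], [1,4], [4,6], [5,6]

giving chain groups C_0 ≅ Z^7, C_1 ≅ Z^7.

∂_1: C_1 → C_0 sends each edge [p,q] (with p < q) to q − p. For instance
  ∂[0,6] = [6] − [0].
The 7×7 boundary matrix has rank 6 and Smith normal form diag(1,1,1,1,1,1).

From H_k ≅ ker(∂_k) / im(∂_{k+1}) we obtain:

  H_0: rank C_0 − rank ∂_1 = 7 − 6 = 1, and the invariant factors of ∂_1 are all 1, so H_0 ≅ Z.
  H_1: rank ker ∂_1 − rank ∂_2 = (7 − 6) − 0 = 1, and there is no ∂_2, so H_1 ≅ Z.

H_0 ≅ Z,  H_1 ≅ Z.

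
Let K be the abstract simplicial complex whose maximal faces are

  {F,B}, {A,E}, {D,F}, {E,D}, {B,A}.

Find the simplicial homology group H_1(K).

H_1 = Z.

Fix the vertex order A < B < D < E < F and write every simplex with vertices in increasing order. Then dim K = 1 and the simplices of K are:

  0-simplices (5): A, B, D, E, F
  1-simplices (5): AB, AE, BF, DE, DF

Hence C_0 ≅ Z^5, C_1 ≅ Z^5.

∂_1: C_1 → C_0 sends each edge [p,q] (with p < q) to q − p. For instance
  ∂DE = E − D.
The 5×5 boundary matrix has rank 4 and Smith normal form diag(1,1,1,1).

From H_k ≅ ker(∂_k) / im(∂_{k+1}) we obtain:

  H_1: rank ker ∂_1 − rank ∂_2 = (5 − 4) − 0 = 1, and there is no ∂_2, so H_1 = Z.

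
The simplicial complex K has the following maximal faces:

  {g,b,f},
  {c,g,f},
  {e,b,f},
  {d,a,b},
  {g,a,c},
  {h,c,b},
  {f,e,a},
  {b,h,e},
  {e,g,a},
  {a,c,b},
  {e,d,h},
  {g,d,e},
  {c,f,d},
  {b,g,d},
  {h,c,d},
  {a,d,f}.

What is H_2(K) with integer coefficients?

H_2 = Z.

Take the total order a < b < c < d < e < f < g < h on the vertex set. Then K (dimension 2) consists of the simplices:

  0-simplices (8): a, b, c, d, e, f, g, h
  1-simplices (24): ab, ac, ad, ae, af, ag, bc, bd, be, bf, bg, bh, cd, cf, cg, ch, de, df, dg, dh, ef, eg, eh, fg
  2-simplices (16): abc, abd, acg, adf, aef, aeg, bch, bdg, bef, beh, bfg, cdf, cdh, cfg, deg, deh

giving chain groups C_0 ≅ Z^8, C_1 ≅ Z^24, C_2 ≅ Z^16.

The boundary map ∂_1: C_1 → C_0 is given by ∂[p,q] = [q] − [p].
This gives a 8×24 integer matrix of rank 7; reducing to Smith normal form yields diagonal entries (1,1,1,1,1,1,1).

The boundary map ∂_2: C_2 → C_1 acts by ∂[p,q,r] = [q,r] − [p,r] + [p,q]. For instance
  ∂cfg = fg − cg + cf,
  ∂bdg = dg − bg + bd.
This gives a 24×16 integer matrix of rank 15; reducing to Smith normal form yields diagonal entries (1,1,1,1,1,1,1,1,1,1,1,1,1,1,1).

Computing H_k = (kernel of ∂_k) / (image of ∂_{k+1}):

  H_2: rank ker ∂_2 − rank ∂_3 = (16 − 15) − 0 = 1, and there is no ∂_3, so H_2 = Z.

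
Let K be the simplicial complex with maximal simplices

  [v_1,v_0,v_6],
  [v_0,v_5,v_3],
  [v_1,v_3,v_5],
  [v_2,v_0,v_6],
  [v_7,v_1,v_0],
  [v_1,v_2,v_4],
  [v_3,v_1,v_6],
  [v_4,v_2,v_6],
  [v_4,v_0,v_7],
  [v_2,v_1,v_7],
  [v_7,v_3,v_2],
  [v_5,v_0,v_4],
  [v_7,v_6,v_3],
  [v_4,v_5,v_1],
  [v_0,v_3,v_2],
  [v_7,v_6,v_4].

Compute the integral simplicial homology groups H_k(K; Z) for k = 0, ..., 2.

Take the total order v_0 < v_1 < v_2 < v_3 < v_4 < v_5 < v_6 < v_7 on the vertex set. Then K (dimension 2) consists of the simplices:

  0-simplices (8): [v_0], [v_1], [v_2], [v_3], [v_4], [v_5], [v_6], [v_7]
  1-simplices (24): (24 of them)
  2-simplices (16): (16 of them)

giving chain groups C_0 ≅ Z^8, C_1 ≅ Z^24, C_2 ≅ Z^16.

Boundary ∂_1: C_1 → C_0 is given by ∂[p,q] = [q] − [p].
The resulting 8×24 matrix has rank 7, and its Smith normal form has invariant factors (1,1,1,1,1,1,1).

Boundary ∂_2: C_2 → C_1 sends each 2-simplex [p,q,r] to [q,r] − [p,r] + [p,q]. For instance
  ∂[v_0,v_2,v_6] = [v_2,v_6] − [v_0,v_6] + [v_0,v_2],
  ∂[v_2,v_4,v_6] = [v_4,v_6] − [v_2,v_6] + [v_2,v_4].
As a 24×16 matrix over Z this has rank 15, with invariant factors (1,1,1,1,1,1,1,1,1,1,1,1,1,1,1).

Reading off H_k = ker ∂_k / im ∂_{k+1}:

  H_0: rank C_0 − rank ∂_1 = 8 − 7 = 1, and the invariant factors of ∂_1 are all 1, so H_0 = Z.
  H_1: rank ker ∂_1 − rank ∂_2 = (24 − 7) − 15 = 2, and the invariant factors of ∂_2 are all 1, so H_1 = Z^2.
  H_2: rank ker ∂_2 − rank ∂_3 = (16 − 15) − 0 = 1, and there is no ∂_3, so H_2 = Z.

As a check, the Euler characteristic is 8 − 24 + 16 = 0, which agrees with 1 − 2 + 1 = 0.

H_0 ≅ Z,  H_1 ≅ Z^2,  H_2 ≅ Z.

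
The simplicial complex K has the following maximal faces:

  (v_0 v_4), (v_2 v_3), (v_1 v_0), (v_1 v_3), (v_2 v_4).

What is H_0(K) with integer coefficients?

H_0 = Z.

Fix the vertex order v_0 < v_1 < v_2 < v_3 < v_4 and write every simplex with vertices in increasing order. Then dim K = 1 and the simplices of K are:

  0-simplices (5): [v_0], [v_1], [v_2], [v_3], [v_4]
  1-simplices (5): [v_0,v_1], [v_0,v_4], [v_1,v_3], [v_2,v_3], [v_2,v_4]

so the chain groups are C_0 ≅ Z^5, C_1 ≅ Z^5.

Boundary ∂_1: C_1 → C_0 maps an edge to its endpoints' difference, ∂[p,q] = q − p.
The 5×5 boundary matrix has rank 4 and Smith normal form diag(1,1,1,1).

Now H_k = ker ∂_k / im ∂_{k+1}, so:

  H_0: rank C_0 − rank ∂_1 = 5 − 4 = 1, and the invariant factors of ∂_1 are all 1, so H_0 ≅ Z.

(K is a triangulation of the circle S^1.)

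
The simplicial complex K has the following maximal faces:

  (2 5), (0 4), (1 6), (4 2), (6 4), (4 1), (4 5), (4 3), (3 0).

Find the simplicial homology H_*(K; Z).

H_0 = Z,  H_1 = Z^3.

Take the total order 0 < 1 < 2 < 3 < 4 < 5 < 6 on the vertex set. Then K (dimension 1) consists of the simplices:

  0-simplices (7): [0], [1], [2], [3], [4], [5], [6]
  1-simplices (9): [0,3], [0,4], [1,4], [1,6], [2,4], [2,5], [3,4], [4,5], [4,6]

so the chain groups are C_0 ≅ Z^7, C_1 ≅ Z^9.

∂_1: C_1 → C_0 is given by ∂[p,q] = [q] − [p].
As a 7×9 matrix over Z this has rank 6, with invariant factors (1,1,1,1,1,1).

From H_k ≅ ker(∂_k) / im(∂_{k+1}) we obtain:

  H_0: rank C_0 − rank ∂_1 = 7 − 6 = 1, and the invariant factors of ∂_1 are all 1, so H_0 = Z.
  H_1: rank ker ∂_1 − rank ∂_2 = (9 − 6) − 0 = 3, and there is no ∂_2, so H_1 = Z^3.

As a check, the Euler characteristic is 7 − 9 = -2, which agrees with 1 − 3 = -2.
(K is a triangulation of a wedge of 3 circles.)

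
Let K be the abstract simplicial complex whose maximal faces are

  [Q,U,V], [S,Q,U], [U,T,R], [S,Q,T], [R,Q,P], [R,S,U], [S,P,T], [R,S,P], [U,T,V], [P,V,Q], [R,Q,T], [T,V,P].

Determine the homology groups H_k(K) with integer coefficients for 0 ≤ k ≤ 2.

H_0 = Z,  H_1 = Z/2,  H_2 = 0.

Take the total order P < Q < R < S < T < U < V on the vertex set. Then K (dimension 2) consists of the simplices:

  0-simplices (7): P, Q, R, S, T, U, V
  1-simplices (18): PQ, PR, PS, PT, PV, QR, QS, QT, QU, QV, RS, RT, RU, ST, SU, TU, TV, UV
  2-simplices (12): PQR, PQV, PRS, PST, PTV, QRT, QST, QSU, QUV, RSU, RTU, TUV

giving chain groups C_0 ≅ Z^7, C_1 ≅ Z^18, C_2 ≅ Z^12.

The boundary map ∂_1: C_1 → C_0 maps an edge to its endpoints' difference, ∂[p,q] = q − p. For instance
  ∂QU = U − Q.
The resulting 7×18 matrix has rank 6, and its Smith normal form has invariant factors (1,1,1,1,1,1).

∂_2: C_2 → C_1 sends each 2-simplex [p,q,r] to [q,r] − [p,r] + [p,q]. For instance
  ∂RTU = TU − RU + RT,
  ∂PRS = RS − PS + PR.
This gives a 18×12 integer matrix of rank 12; reducing to Smith normal form yields diagonal entries (1,1,1,1,1,1,1,1,1,1,1,2).

Reading off H_k = ker ∂_k / im ∂_{k+1}:

  H_0: rank C_0 − rank ∂_1 = 7 − 6 = 1, and the invariant factors of ∂_1 are all 1, so H_0 ≅ Z.
  H_1: rank ker ∂_1 − rank ∂_2 = (18 − 6) − 12 = 0, and ∂_2 has invariant factor 2 > 1, so H_1 ≅ Z/2.
  H_2: rank ker ∂_2 − rank ∂_3 = (12 − 12) − 0 = 0, and there is no ∂_3, so H_2 ≅ 0.

(K is a triangulation of the real projective plane RP^2.)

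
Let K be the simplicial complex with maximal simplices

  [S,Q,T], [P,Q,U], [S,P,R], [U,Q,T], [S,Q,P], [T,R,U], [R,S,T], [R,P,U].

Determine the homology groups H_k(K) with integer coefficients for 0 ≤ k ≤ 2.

H_0 = Z,  H_1 = 0,  H_2 = Z.

Order the vertices as P < Q < R < S < T < U. Listing each simplex with vertices in this order, K has dimension 2 with simplices:

  0-simplices (6): P, Q, R, S, T, U
  1-simplices (12): PQ, PR, PS, PU, QS, QT, QU, RS, RT, RU, ST, TU
  2-simplices (8): PQS, PQU, PRS, PRU, QST, QTU, RST, RTU

giving chain groups C_0 ≅ Z^6, C_1 ≅ Z^12, C_2 ≅ Z^8.

Boundary ∂_1: C_1 → C_0 maps an edge to its endpoints' difference, ∂[p,q] = q − p. For instance
  ∂ST = T − S.
The 6×12 boundary matrix has rank 5 and Smith normal form diag(1,1,1,1,1).

Boundary ∂_2: C_2 → C_1 maps a triangle to the signed sum of its edges. For instance
  ∂PQS = QS − PS + PQ,
  ∂RTU = TU − RU + RT.
The resulting 12×8 matrix has rank 7, and its Smith normal form has invariant factors (1,1,1,1,1,1,1).

Reading off H_k = ker ∂_k / im ∂_{k+1}:

  H_0: rank C_0 − rank ∂_1 = 6 − 5 = 1, and the invariant factors of ∂_1 are all 1, so H_0 = Z.
  H_1: rank ker ∂_1 − rank ∂_2 = (12 − 5) − 7 = 0, and the invariant factors of ∂_2 are all 1, so H_1 = 0.
  H_2: rank ker ∂_2 − rank ∂_3 = (8 − 7) − 0 = 1, and there is no ∂_3, so H_2 = Z.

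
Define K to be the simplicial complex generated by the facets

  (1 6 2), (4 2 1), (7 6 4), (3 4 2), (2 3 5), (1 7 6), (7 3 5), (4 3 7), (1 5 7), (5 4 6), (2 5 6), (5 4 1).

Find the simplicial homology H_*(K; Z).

Take the total order 1 < 2 < 3 < 4 < 5 < 6 < 7 on the vertex set. Then K (dimension 2) consists of the simplices:

  0-simplices (7): [1], [2], [3], [4], [5], [6], [7]
  1-simplices (18): [1,2], [1,4], [1,5], [1,6], [1,7], [2,3], [2,4], [2,5], [2,6], [3,4], [3,5], [3,7], [4,5], [4,6], [4,7], [5,6], [5,7], [6,7]
  2-simplices (12): [1,2,4], [1,2,6], [1,4,5], [1,5,7], [1,6,7], [2,3,4], [2,3,5], [2,5,6], [3,4,7], [3,5,7], [4,5,6], [4,6,7]

so the chain groups are C_0 ≅ Z^7, C_1 ≅ Z^18, C_2 ≅ Z^12.

∂_1: C_1 → C_0 is given by ∂[p,q] = [q] − [p]. For instance
  ∂[5,7] = [7] − [5].
As a 7×18 matrix over Z this has rank 6, with invariant factors (1,1,1,1,1,1).

∂_2: C_2 → C_1 acts by ∂[p,q,r] = [q,r] − [p,r] + [p,q]. For instance
  ∂[1,2,4] = [2,4] − [1,4] + [1,2],
  ∂[4,5,6] = [5,6] − [4,6] + [4,5].
The resulting 18×12 matrix has rank 12, and its Smith normal form has invariant factors (1,1,1,1,1,1,1,1,1,1,1,2).

From H_k ≅ ker(∂_k) / im(∂_{k+1}) we obtain:

  H_0: rank C_0 − rank ∂_1 = 7 − 6 = 1, and the invariant factors of ∂_1 are all 1, so H_0 = Z.
  H_1: rank ker ∂_1 − rank ∂_2 = (18 − 6) − 12 = 0, and ∂_2 has invariant factor 2 > 1, so H_1 = Z/2Z.
  H_2: rank ker ∂_2 − rank ∂_3 = (12 − 12) − 0 = 0, and there is no ∂_3, so H_2 = 0.

H_0 ≅ Z,  H_1 ≅ Z/2Z,  H_2 = 0.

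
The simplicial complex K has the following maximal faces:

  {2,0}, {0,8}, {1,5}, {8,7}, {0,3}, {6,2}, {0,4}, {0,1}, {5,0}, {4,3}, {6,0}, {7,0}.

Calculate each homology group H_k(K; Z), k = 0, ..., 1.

H_0 = Z,  H_1 = Z^4.

Order the vertices as 0 < 1 < 2 < 3 < 4 < 5 < 6 < 7 < 8. Listing each simplex with vertices in this order, K has dimension 1 with simplices:

  0-simplices (9): [0], [1], [2], [3], [4], [5], [6], [7], [8]
  1-simplices (12): [0,1], [0,2], [0,3], [0,4], [0,5], [0,6], [0,7], [0,8], [1,5], [2,6], [3,4], [7,8]

giving chain groups C_0 ≅ Z^9, C_1 ≅ Z^12.

The boundary map ∂_1: C_1 → C_0 maps an edge to its endpoints' difference, ∂[p,q] = q − p. For instance
  ∂[3,4] = [4] − [3].
The resulting 9×12 matrix has rank 8, and its Smith normal form has invariant factors (1,1,1,1,1,1,1,1).

From H_k ≅ ker(∂_k) / im(∂_{k+1}) we obtain:

  H_0: rank C_0 − rank ∂_1 = 9 − 8 = 1, and the invariant factors of ∂_1 are all 1, so H_0 ≅ Z.
  H_1: rank ker ∂_1 − rank ∂_2 = (12 − 8) − 0 = 4, and there is no ∂_2, so H_1 ≅ Z^4.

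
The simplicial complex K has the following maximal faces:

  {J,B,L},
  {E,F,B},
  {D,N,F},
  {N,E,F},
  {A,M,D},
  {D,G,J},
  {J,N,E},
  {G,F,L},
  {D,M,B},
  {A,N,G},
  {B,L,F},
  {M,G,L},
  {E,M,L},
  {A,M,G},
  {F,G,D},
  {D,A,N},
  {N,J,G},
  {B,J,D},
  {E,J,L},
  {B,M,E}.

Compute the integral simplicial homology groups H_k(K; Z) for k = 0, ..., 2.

Take the total order A < B < D < E < F < G < J < L < M < N on the vertex set. Then K (dimension 2) consists of the simplices:

  0-simplices (10): A, B, D, E, F, G, J, L, M, N
  1-simplices (30): AD, AG, AM, AN, BD, BE, BF, BJ, BL, BM, DF, DG, DJ, DM, DN, EF, EJ, EL, EM, EN, FG, FL, FN, GJ, GL, GM, GN, JL, JN, LM
  2-simplices (20): ADM, ADN, AGM, AGN, BDJ, BDM, BEF, BEM, BFL, BJL, DFG, DFN, DGJ, EFN, EJL, EJN, ELM, FGL, GJN, GLM

so the chain groups are C_0 ≅ Z^10, C_1 ≅ Z^30, C_2 ≅ Z^20.

The boundary map ∂_1: C_1 → C_0 is given by ∂[p,q] = [q] − [p]. For instance
  ∂JN = N − J.
As a 10×30 matrix over Z this has rank 9, with invariant factors (1,1,1,1,1,1,1,1,1).

Boundary ∂_2: C_2 → C_1 maps a triangle to the signed sum of its edges. For instance
  ∂DGJ = GJ − DJ + DG,
  ∂AGM = GM − AM + AG.
As a 30×20 matrix over Z this has rank 20, with invariant factors (1,1,1,1,1,1,1,1,1,1,1,1,1,1,1,1,1,1,1,2).

Now H_k = ker ∂_k / im ∂_{k+1}, so:

  H_0: rank C_0 − rank ∂_1 = 10 − 9 = 1, and the invariant factors of ∂_1 are all 1, so H_0 = Z.
  H_1: rank ker ∂_1 − rank ∂_2 = (30 − 9) − 20 = 1, and ∂_2 has invariant factor 2 > 1, so H_1 = Z ⊕ Z/2.
  H_2: rank ker ∂_2 − rank ∂_3 = (20 − 20) − 0 = 0, and there is no ∂_3, so H_2 = 0.

(K is a triangulation of the Klein bottle.)

H_0 = Z,  H_1 = Z ⊕ Z/2,  H_2 = 0.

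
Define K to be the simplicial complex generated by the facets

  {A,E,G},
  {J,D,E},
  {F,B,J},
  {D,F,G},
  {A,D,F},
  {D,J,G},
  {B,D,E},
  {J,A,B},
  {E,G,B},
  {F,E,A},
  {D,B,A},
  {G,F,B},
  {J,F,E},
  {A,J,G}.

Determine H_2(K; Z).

H_2 = Z.

Order the vertices as A < B < D < E < F < G < J. Listing each simplex with vertices in this order, K has dimension 2 with simplices:

  0-simplices (7): A, B, D, E, F, G, J
  1-simplices (21): AB, AD, AE, AF, AG, AJ, BD, BE, BF, BG, BJ, DE, DF, DG, DJ, EF, EG, EJ, FG, FJ, GJ
  2-simplices (14): ABD, ABJ, ADF, AEF, AEG, AGJ, BDE, BEG, BFG, BFJ, DEJ, DFG, DGJ, EFJ

Hence C_0 ≅ Z^7, C_1 ≅ Z^21, C_2 ≅ Z^14.

∂_1: C_1 → C_0 is given by ∂[p,q] = [q] − [p].
The 7×21 boundary matrix has rank 6 and Smith normal form diag(1,1,1,1,1,1).

∂_2: C_2 → C_1 sends each 2-simplex [p,q,r] to [q,r] − [p,r] + [p,q]. For instance
  ∂DGJ = GJ − DJ + DG,
  ∂AGJ = GJ − AJ + AG.
This gives a 21×14 integer matrix of rank 13; reducing to Smith normal form yields diagonal entries (1,1,1,1,1,1,1,1,1,1,1,1,1).

Computing H_k = (kernel of ∂_k) / (image of ∂_{k+1}):

  H_2: rank ker ∂_2 − rank ∂_3 = (14 − 13) − 0 = 1, and there is no ∂_3, so H_2 ≅ Z.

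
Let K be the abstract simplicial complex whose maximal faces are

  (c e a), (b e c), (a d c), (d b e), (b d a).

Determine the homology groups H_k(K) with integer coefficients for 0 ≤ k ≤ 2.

H_0 ≅ Z,  H_1 ≅ Z,  H_2 = 0.

We work with the vertex ordering a < b < c < d < e. The simplices of K, each written with vertices in increasing order, are:

  0-simplices (5): a, b, c, d, e
  1-simplices (10): ab, ac, ad, ae, bc, bd, be, cd, ce, de
  2-simplices (5): abd, acd, ace, bce, bde

giving chain groups C_0 ≅ Z^5, C_1 ≅ Z^10, C_2 ≅ Z^5.

Boundary ∂_1: C_1 → C_0 maps an edge to its endpoints' difference, ∂[p,q] = q − p. For instance
  ∂ce = e − c.
As a 5×10 matrix over Z this has rank 4, with invariant factors (1,1,1,1).

∂_2: C_2 → C_1 maps a triangle to the signed sum of its edges. For instance
  ∂bde = de − be + bd,
  ∂ace = ce − ae + ac.
The resulting 10×5 matrix has rank 5, and its Smith normal form has invariant factors (1,1,1,1,1).

Reading off H_k = ker ∂_k / im ∂_{k+1}:

  H_0: rank C_0 − rank ∂_1 = 5 − 4 = 1, and the invariant factors of ∂_1 are all 1, so H_0 ≅ Z.
  H_1: rank ker ∂_1 − rank ∂_2 = (10 − 4) − 5 = 1, and the invariant factors of ∂_2 are all 1, so H_1 ≅ Z.
  H_2: rank ker ∂_2 − rank ∂_3 = (5 − 5) − 0 = 0, and there is no ∂_3, so H_2 ≅ 0.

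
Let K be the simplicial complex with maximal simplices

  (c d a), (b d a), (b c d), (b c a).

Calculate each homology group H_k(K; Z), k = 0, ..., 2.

H_0 ≅ Z,  H_1 = 0,  H_2 ≅ Z.

Order the vertices as a < b < c < d. Listing each simplex with vertices in this order, K has dimension 2 with simplices:

  0-simplices (4): a, b, c, d
  1-simplices (6): ab, ac, ad, bc, bd, cd
  2-simplices (4): abc, abd, acd, bcd

giving chain groups C_0 ≅ Z^4, C_1 ≅ Z^6, C_2 ≅ Z^4.

The boundary map ∂_1: C_1 → C_0 sends each edge [p,q] (with p < q) to q − p.
The 4×6 boundary matrix has rank 3 and Smith normal form diag(1,1,1).

∂_2: C_2 → C_1 acts by ∂[p,q,r] = [q,r] − [p,r] + [p,q]. For instance
  ∂abd = bd − ad + ab,
  ∂abc = bc − ac + ab.
The 6×4 boundary matrix has rank 3 and Smith normal form diag(1,1,1).

Computing H_k = (kernel of ∂_k) / (image of ∂_{k+1}):

  H_0: rank C_0 − rank ∂_1 = 4 − 3 = 1, and the invariant factors of ∂_1 are all 1, so H_0 ≅ Z.
  H_1: rank ker ∂_1 − rank ∂_2 = (6 − 3) − 3 = 0, and the invariant factors of ∂_2 are all 1, so H_1 ≅ 0.
  H_2: rank ker ∂_2 − rank ∂_3 = (4 − 3) − 0 = 1, and there is no ∂_3, so H_2 ≅ Z.

As a check, the Euler characteristic is 4 − 6 + 4 = 2, which agrees with 1 − 0 + 1 = 2.
(K is a triangulation of the 2-sphere S^2.)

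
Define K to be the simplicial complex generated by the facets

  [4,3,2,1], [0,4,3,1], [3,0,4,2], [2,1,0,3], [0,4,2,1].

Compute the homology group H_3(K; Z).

H_3 = Z.

Take the total order 0 < 1 < 2 < 3 < 4 on the vertex set. Then K (dimension 3) consists of the simplices:

  0-simplices (5): [0], [1], [2], [3], [4]
  1-simplices (10): [0,1], [0,2], [0,3], [0,4], [1,2], [1,3], [1,4], [2,3], [2,4], [3,4]
  2-simplices (10): [0,1,2], [0,1,3], [0,1,4], [0,2,3], [0,2,4], [0,3,4], [1,2,3], [1,2,4], [1,3,4], [2,3,4]
  3-simplices (5): [0,1,2,3], [0,1,2,4], [0,1,3,4], [0,2,3,4], [1,2,3,4]

giving chain groups C_0 ≅ Z^5, C_1 ≅ Z^10, C_2 ≅ Z^10, C_3 ≅ Z^5.

The boundary map ∂_1: C_1 → C_0 sends each edge [p,q] (with p < q) to q − p.
The 5×10 boundary matrix has rank 4 and Smith normal form diag(1,1,1,1).

Boundary ∂_2: C_2 → C_1 acts by ∂[p,q,r] = [q,r] − [p,r] + [p,q]. For instance
  ∂[2,3,4] = [3,4] − [2,4] + [2,3],
  ∂[0,1,4] = [1,4] − [0,4] + [0,1].
The 10×10 boundary matrix has rank 6 and Smith normal form diag(1,1,1,1,1,1).

Boundary ∂_3: C_3 → C_2 sends each 3-simplex σ to the alternating sum Σ_i (−1)^i (σ with its i-th vertex removed). For instance
  ∂[0,1,2,4] = [1,2,4] − [0,2,4] + [0,1,4] − [0,1,2],
  ∂[0,1,2,3] = [1,2,3] − [0,2,3] + [0,1,3] − [0,1,2].
The 10×5 boundary matrix has rank 4 and Smith normal form diag(1,1,1,1).

Reading off H_k = ker ∂_k / im ∂_{k+1}:

  H_3: rank ker ∂_3 − rank ∂_4 = (5 − 4) − 0 = 1, and there is no ∂_4, so H_3 = Z.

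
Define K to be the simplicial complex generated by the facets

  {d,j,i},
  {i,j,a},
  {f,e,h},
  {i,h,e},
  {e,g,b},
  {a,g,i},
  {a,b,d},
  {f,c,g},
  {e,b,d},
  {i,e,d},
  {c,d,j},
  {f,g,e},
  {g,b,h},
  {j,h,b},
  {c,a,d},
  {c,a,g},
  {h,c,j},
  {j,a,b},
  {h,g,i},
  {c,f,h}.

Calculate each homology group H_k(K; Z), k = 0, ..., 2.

K has 10 vertices, 30 edges, 20 triangles.
rank ∂_0 = 0, rank ∂_1 = 9 ⇒ b_0 = 10 − 0 − 9 = 1; all invariant factors of ∂_1 are 1 so no torsion. So H_0 = Z.
rank ∂_1 = 9, rank ∂_2 = 20 ⇒ b_1 = 30 − 9 − 20 = 1; ∂_2 has invariant factor(s) [2] giving torsion. So H_1 = Z ⊕ Z_2.
rank ∂_2 = 20, rank ∂_3 = 0 ⇒ b_2 = 20 − 20 − 0 = 0. So H_2 = 0.

H_0 = Z,  H_1 = Z ⊕ Z_2,  H_2 = 0.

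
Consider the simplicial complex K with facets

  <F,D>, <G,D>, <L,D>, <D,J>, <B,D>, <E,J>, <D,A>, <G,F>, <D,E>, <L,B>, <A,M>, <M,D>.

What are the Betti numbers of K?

Take the total order A < B < D < E < F < G < J < L < M on the vertex set. Then K (dimension 1) consists of the simplices:

  0-simplices (9): A, B, D, E, F, G, J, L, M
  1-simplices (12): AD, AM, BD, BL, DE, DF, DG, DJ, DL, DM, EJ, FG

so the chain groups are C_0 ≅ Z^9, C_1 ≅ Z^12.

∂_1: C_1 → C_0 sends each edge [p,q] (with p < q) to q − p. For instance
  ∂DL = L − D.
The 9×12 boundary matrix has rank 8 and Smith normal form diag(1,1,1,1,1,1,1,1).

Now H_k = ker ∂_k / im ∂_{k+1}, so:

  H_0: rank C_0 − rank ∂_1 = 9 − 8 = 1, and the invariant factors of ∂_1 are all 1, so H_0 = Z.
  H_1: rank ker ∂_1 − rank ∂_2 = (12 − 8) − 0 = 4, and there is no ∂_2, so H_1 = Z^4.

(K is a triangulation of a wedge of 4 circles.)

Hence the Betti numbers are b_0 = 1, b_1 = 4.

b_0 = 1, b_1 = 4.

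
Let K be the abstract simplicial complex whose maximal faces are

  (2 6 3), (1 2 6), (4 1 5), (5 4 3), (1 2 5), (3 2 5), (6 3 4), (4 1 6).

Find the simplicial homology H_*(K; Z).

Order the vertices as 1 < 2 < 3 < 4 < 5 < 6. Listing each simplex with vertices in this order, K has dimension 2 with simplices:

  0-simplices (6): [1], [2], [3], [4], [5], [6]
  1-simplices (12): [1,2], [1,4], [1,5], [1,6], [2,3], [2,5], [2,6], [3,4], [3,5], [3,6], [4,5], [4,6]
  2-simplices (8): [1,2,5], [1,2,6], [1,4,5], [1,4,6], [2,3,5], [2,3,6], [3,4,5], [3,4,6]

giving chain groups C_0 ≅ Z^6, C_1 ≅ Z^12, C_2 ≅ Z^8.

Boundary ∂_1: C_1 → C_0 maps an edge to its endpoints' difference, ∂[p,q] = q − p.
The resulting 6×12 matrix has rank 5, and its Smith normal form has invariant factors (1,1,1,1,1).

The boundary map ∂_2: C_2 → C_1 sends each 2-simplex [p,q,r] to [q,r] − [p,r] + [p,q]. For instance
  ∂[2,3,5] = [3,5] − [2,5] + [2,3],
  ∂[3,4,5] = [4,5] − [3,5] + [3,4].
As a 12×8 matrix over Z this has rank 7, with invariant factors (1,1,1,1,1,1,1).

Computing H_k = (kernel of ∂_k) / (image of ∂_{k+1}):

  H_0: rank C_0 − rank ∂_1 = 6 − 5 = 1, and the invariant factors of ∂_1 are all 1, so H_0 ≅ Z.
  H_1: rank ker ∂_1 − rank ∂_2 = (12 − 5) − 7 = 0, and the invariant factors of ∂_2 are all 1, so H_1 ≅ 0.
  H_2: rank ker ∂_2 − rank ∂_3 = (8 − 7) − 0 = 1, and there is no ∂_3, so H_2 ≅ Z.

As a check, the Euler characteristic is 6 − 12 + 8 = 2, which agrees with 1 − 0 + 1 = 2.

H_0 = Z,  H_1 = 0,  H_2 = Z.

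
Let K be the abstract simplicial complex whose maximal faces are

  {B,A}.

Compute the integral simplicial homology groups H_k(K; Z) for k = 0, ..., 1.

H_0 ≅ Z,  H_1 = 0.

Fix the vertex order A < B and write every simplex with vertices in increasing order. Then dim K = 1 and the simplices of K are:

  0-simplices (2): A, B
  1-simplices (1): AB

Hence C_0 ≅ Z^2, C_1 ≅ Z^1.

Boundary ∂_1: C_1 → C_0 is given by ∂[p,q] = [q] − [p]. For instance
  ∂AB = B − A.
This gives a 2×1 integer matrix of rank 1; reducing to Smith normal form yields diagonal entries (1).

Computing H_k = (kernel of ∂_k) / (image of ∂_{k+1}):

  H_0: rank C_0 − rank ∂_1 = 2 − 1 = 1, and the invariant factors of ∂_1 are all 1, so H_0 = Z.
  H_1: rank ker ∂_1 − rank ∂_2 = (1 − 1) − 0 = 0, and there is no ∂_2, so H_1 = 0.

(K is a triangulation of the 1-simplex.)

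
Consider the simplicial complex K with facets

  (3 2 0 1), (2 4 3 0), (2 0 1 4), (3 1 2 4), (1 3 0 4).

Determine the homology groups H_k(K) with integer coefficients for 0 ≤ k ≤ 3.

Fix the vertex order 0 < 1 < 2 < 3 < 4 and write every simplex with vertices in increasing order. Then dim K = 3 and the simplices of K are:

  0-simplices (5): [0], [1], [2], [3], [4]
  1-simplices (10): [0,1], [0,2], [0,3], [0,4], [1,2], [1,3], [1,4], [2,3], [2,4], [3,4]
  2-simplices (10): [0,1,2], [0,1,3], [0,1,4], [0,2,3], [0,2,4], [0,3,4], [1,2,3], [1,2,4], [1,3,4], [2,3,4]
  3-simplices (5): [0,1,2,3], [0,1,2,4], [0,1,3,4], [0,2,3,4], [1,2,3,4]

so the chain groups are C_0 ≅ Z^5, C_1 ≅ Z^10, C_2 ≅ Z^10, C_3 ≅ Z^5.

The boundary map ∂_1: C_1 → C_0 maps an edge to its endpoints' difference, ∂[p,q] = q − p. For instance
  ∂[3,4] = [4] − [3].
As a 5×10 matrix over Z this has rank 4, with invariant factors (1,1,1,1).

Boundary ∂_2: C_2 → C_1 acts by ∂[p,q,r] = [q,r] − [p,r] + [p,q]. For instance
  ∂[0,2,3] = [2,3] − [0,3] + [0,2],
  ∂[0,2,4] = [2,4] − [0,4] + [0,2].
The resulting 10×10 matrix has rank 6, and its Smith normal form has invariant factors (1,1,1,1,1,1).

Boundary ∂_3: C_3 → C_2 sends each 3-simplex σ to the alternating sum Σ_i (−1)^i (σ with its i-th vertex removed). For instance
  ∂[0,2,3,4] = [2,3,4] − [0,3,4] + [0,2,4] − [0,2,3],
  ∂[0,1,3,4] = [1,3,4] − [0,3,4] + [0,1,4] − [0,1,3].
The 10×5 boundary matrix has rank 4 and Smith normal form diag(1,1,1,1).

Reading off H_k = ker ∂_k / im ∂_{k+1}:

  H_0: rank C_0 − rank ∂_1 = 5 − 4 = 1, and the invariant factors of ∂_1 are all 1, so H_0 = Z.
  H_1: rank ker ∂_1 − rank ∂_2 = (10 − 4) − 6 = 0, and the invariant factors of ∂_2 are all 1, so H_1 = 0.
  H_2: rank ker ∂_2 − rank ∂_3 = (10 − 6) − 4 = 0, and the invariant factors of ∂_3 are all 1, so H_2 = 0.
  H_3: rank ker ∂_3 − rank ∂_4 = (5 − 4) − 0 = 1, and there is no ∂_4, so H_3 = Z.

H_0 ≅ Z,  H_1 = 0,  H_2 = 0,  H_3 ≅ Z.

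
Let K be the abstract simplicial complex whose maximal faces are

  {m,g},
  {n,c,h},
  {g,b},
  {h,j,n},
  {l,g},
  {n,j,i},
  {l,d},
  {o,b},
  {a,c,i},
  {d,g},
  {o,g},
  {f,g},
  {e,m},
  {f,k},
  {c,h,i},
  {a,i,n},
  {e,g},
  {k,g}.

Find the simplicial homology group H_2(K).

Take the total order a < b < c < d < e < f < g < h < i < j < k < l < m < n < o on the vertex set. Then K (dimension 2) consists of the simplices:

  0-simplices (15): a, b, c, d, e, f, g, h, i, j, k, l, m, n, o
  1-simplices (24): ac, ai, an, bg, bo, ch, ci, cn, dg, dl, eg, em, fg, fk, gk, gl, gm, go, hi, hj, hn, ij, in, jn
  2-simplices (6): aci, ain, chi, chn, hjn, ijn

so the chain groups are C_0 ≅ Z^15, C_1 ≅ Z^24, C_2 ≅ Z^6.

The boundary map ∂_1: C_1 → C_0 maps an edge to its endpoints' difference, ∂[p,q] = q − p.
This gives a 15×24 integer matrix of rank 13; reducing to Smith normal form yields diagonal entries (1,1,1,1,1,1,1,1,1,1,1,1,1).

The boundary map ∂_2: C_2 → C_1 sends each 2-simplex [p,q,r] to [q,r] − [p,r] + [p,q]. For instance
  ∂hjn = jn − hn + hj,
  ∂ain = in − an + ai.
This gives a 24×6 integer matrix of rank 6; reducing to Smith normal form yields diagonal entries (1,1,1,1,1,1).

Reading off H_k = ker ∂_k / im ∂_{k+1}:

  H_2: rank ker ∂_2 − rank ∂_3 = (6 − 6) − 0 = 0, and there is no ∂_3, so H_2 ≅ 0.

H_2 ≅ 0.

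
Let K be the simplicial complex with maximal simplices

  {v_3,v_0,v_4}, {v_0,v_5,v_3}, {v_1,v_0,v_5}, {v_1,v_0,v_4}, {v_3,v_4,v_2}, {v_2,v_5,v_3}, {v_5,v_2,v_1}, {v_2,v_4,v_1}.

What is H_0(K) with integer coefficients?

H_0 = Z.

Take the total order v_0 < v_1 < v_2 < v_3 < v_4 < v_5 on the vertex set. Then K (dimension 2) consists of the simplices:

  0-simplices (6): [v_0], [v_1], [v_2], [v_3], [v_4], [v_5]
  1-simplices (12): [v_0,v_1], [v_0,v_3], [v_0,v_4], [v_0,v_5], [v_1,v_2], [v_1,v_4], [v_1,v_5], [v_2,v_3], [v_2,v_4], [v_2,v_5], [v_3,v_4], [v_3,v_5]
  2-simplices (8): [v_0,v_1,v_4], [v_0,v_1,v_5], [v_0,v_3,v_4], [v_0,v_3,v_5], [v_1,v_2,v_4], [v_1,v_2,v_5], [v_2,v_3,v_4], [v_2,v_3,v_5]

Hence C_0 ≅ Z^6, C_1 ≅ Z^12, C_2 ≅ Z^8.

Boundary ∂_1: C_1 → C_0 sends each edge [p,q] (with p < q) to q − p.
The resulting 6×12 matrix has rank 5, and its Smith normal form has invariant factors (1,1,1,1,1).

∂_2: C_2 → C_1 maps a triangle to the signed sum of its edges. For instance
  ∂[v_1,v_2,v_5] = [v_2,v_5] − [v_1,v_5] + [v_1,v_2],
  ∂[v_2,v_3,v_4] = [v_3,v_4] − [v_2,v_4] + [v_2,v_3].
This gives a 12×8 integer matrix of rank 7; reducing to Smith normal form yields diagonal entries (1,1,1,1,1,1,1).

Computing H_k = (kernel of ∂_k) / (image of ∂_{k+1}):

  H_0: rank C_0 − rank ∂_1 = 6 − 5 = 1, and the invariant factors of ∂_1 are all 1, so H_0 = Z.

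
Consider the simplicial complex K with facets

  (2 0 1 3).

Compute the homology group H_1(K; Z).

H_1 = 0.

Take the total order 0 < 1 < 2 < 3 on the vertex set. Then K (dimension 3) consists of the simplices:

  0-simplices (4): [0], [1], [2], [3]
  1-simplices (6): [0,1], [0,2], [0,3], [1,2], [1,3], [2,3]
  2-simplices (4): [0,1,2], [0,1,3], [0,2,3], [1,2,3]
  3-simplices (1): [0,1,2,3]

so the chain groups are C_0 ≅ Z^4, C_1 ≅ Z^6, C_2 ≅ Z^4, C_3 ≅ Z^1.

The boundary map ∂_1: C_1 → C_0 sends each edge [p,q] (with p < q) to q − p. For instance
  ∂[1,3] = [3] − [1].
The 4×6 boundary matrix has rank 3 and Smith normal form diag(1,1,1).

∂_2: C_2 → C_1 sends each 2-simplex [p,q,r] to [q,r] − [p,r] + [p,q]. For instance
  ∂[0,2,3] = [2,3] − [0,3] + [0,2],
  ∂[0,1,3] = [1,3] − [0,3] + [0,1].
The resulting 6×4 matrix has rank 3, and its Smith normal form has invariant factors (1,1,1).

Boundary ∂_3: C_3 → C_2 sends each 3-simplex σ to the alternating sum Σ_i (−1)^i (σ with its i-th vertex removed). For instance
  ∂[0,1,2,3] = [1,2,3] − [0,2,3] + [0,1,3] − [0,1,2].
The 4×1 boundary matrix has rank 1 and Smith normal form diag(1).

Computing H_k = (kernel of ∂_k) / (image of ∂_{k+1}):

  H_1: rank ker ∂_1 − rank ∂_2 = (6 − 3) − 3 = 0, and the invariant factors of ∂_2 are all 1, so H_1 = 0.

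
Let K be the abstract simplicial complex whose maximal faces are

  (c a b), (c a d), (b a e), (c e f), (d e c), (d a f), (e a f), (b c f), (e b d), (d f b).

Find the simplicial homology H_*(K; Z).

H_0 = Z,  H_1 = Z/2,  H_2 = 0.

Take the total order a < b < c < d < e < f on the vertex set. Then K (dimension 2) consists of the simplices:

  0-simplices (6): a, b, c, d, e, f
  1-simplices (15): ab, ac, ad, ae, af, bc, bd, be, bf, cd, ce, cf, de, df, ef
  2-simplices (10): abc, abe, acd, adf, aef, bcf, bde, bdf, cde, cef

Hence C_0 ≅ Z^6, C_1 ≅ Z^15, C_2 ≅ Z^10.

Boundary ∂_1: C_1 → C_0 is given by ∂[p,q] = [q] − [p]. For instance
  ∂bc = c − b.
The 6×15 boundary matrix has rank 5 and Smith normal form diag(1,1,1,1,1).

The boundary map ∂_2: C_2 → C_1 acts by ∂[p,q,r] = [q,r] − [p,r] + [p,q]. For instance
  ∂cde = de − ce + cd,
  ∂bde = de − be + bd.
The resulting 15×10 matrix has rank 10, and its Smith normal form has invariant factors (1,1,1,1,1,1,1,1,1,2).

Computing H_k = (kernel of ∂_k) / (image of ∂_{k+1}):

  H_0: rank C_0 − rank ∂_1 = 6 − 5 = 1, and the invariant factors of ∂_1 are all 1, so H_0 ≅ Z.
  H_1: rank ker ∂_1 − rank ∂_2 = (15 − 5) − 10 = 0, and ∂_2 has invariant factor 2 > 1, so H_1 ≅ Z/2.
  H_2: rank ker ∂_2 − rank ∂_3 = (10 − 10) − 0 = 0, and there is no ∂_3, so H_2 ≅ 0.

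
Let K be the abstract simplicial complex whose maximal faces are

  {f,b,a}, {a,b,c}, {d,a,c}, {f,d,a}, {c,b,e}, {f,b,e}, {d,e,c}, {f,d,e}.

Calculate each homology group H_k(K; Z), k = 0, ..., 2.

H_0 = Z,  H_1 = 0,  H_2 = Z.

Take the total order a < b < c < d < e < f on the vertex set. Then K (dimension 2) consists of the simplices:

  0-simplices (6): a, b, c, d, e, f
  1-simplices (12): ab, ac, ad, af, bc, be, bf, cd, ce, de, df, ef
  2-simplices (8): abc, abf, acd, adf, bce, bef, cde, def

so the chain groups are C_0 ≅ Z^6, C_1 ≅ Z^12, C_2 ≅ Z^8.

Boundary ∂_1: C_1 → C_0 maps an edge to its endpoints' difference, ∂[p,q] = q − p. For instance
  ∂ab = b − a.
This gives a 6×12 integer matrix of rank 5; reducing to Smith normal form yields diagonal entries (1,1,1,1,1).

∂_2: C_2 → C_1 sends each 2-simplex [p,q,r] to [q,r] − [p,r] + [p,q]. For instance
  ∂bce = ce − be + bc,
  ∂acd = cd − ad + ac.
The 12×8 boundary matrix has rank 7 and Smith normal form diag(1,1,1,1,1,1,1).

Now H_k = ker ∂_k / im ∂_{k+1}, so:

  H_0: rank C_0 − rank ∂_1 = 6 − 5 = 1, and the invariant factors of ∂_1 are all 1, so H_0 ≅ Z.
  H_1: rank ker ∂_1 − rank ∂_2 = (12 − 5) − 7 = 0, and the invariant factors of ∂_2 are all 1, so H_1 ≅ 0.
  H_2: rank ker ∂_2 − rank ∂_3 = (8 − 7) − 0 = 1, and there is no ∂_3, so H_2 ≅ Z.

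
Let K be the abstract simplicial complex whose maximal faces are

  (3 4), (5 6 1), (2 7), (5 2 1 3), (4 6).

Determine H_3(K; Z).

H_3 = 0.

K has 7 vertices, 11 edges, 5 triangles, 1 3-simplex.
rank ∂_3 = 1, rank ∂_4 = 0 ⇒ b_3 = 1 − 1 − 0 = 0. So H_3 = 0.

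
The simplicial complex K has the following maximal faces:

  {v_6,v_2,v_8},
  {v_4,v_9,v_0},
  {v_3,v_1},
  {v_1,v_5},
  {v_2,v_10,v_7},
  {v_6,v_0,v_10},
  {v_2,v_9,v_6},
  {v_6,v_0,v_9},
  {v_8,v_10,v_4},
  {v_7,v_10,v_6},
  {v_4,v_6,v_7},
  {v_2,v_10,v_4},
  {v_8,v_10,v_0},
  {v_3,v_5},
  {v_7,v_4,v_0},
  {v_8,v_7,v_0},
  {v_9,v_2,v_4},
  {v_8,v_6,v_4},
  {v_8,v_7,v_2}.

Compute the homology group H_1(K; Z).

We work with the vertex ordering v_0 < v_1 < v_2 < v_3 < v_4 < v_5 < v_6 < v_7 < v_8 < v_9 < v_10. The simplices of K, each written with vertices in increasing order, are:

  0-simplices (11): [v_0], [v_1], [v_2], [v_3], [v_4], [v_5], [v_6], [v_7], [v_8], [v_9], [v_10]
  1-simplices (27): (27 of them)
  2-simplices (16): (16 of them)

giving chain groups C_0 ≅ Z^11, C_1 ≅ Z^27, C_2 ≅ Z^16.

The boundary map ∂_1: C_1 → C_0 maps an edge to its endpoints' difference, ∂[p,q] = q − p. For instance
  ∂[v_4,v_7] = [v_7] − [v_4].
The resulting 11×27 matrix has rank 9, and its Smith normal form has invariant factors (1,1,1,1,1,1,1,1,1).

∂_2: C_2 → C_1 maps a triangle to the signed sum of its edges. For instance
  ∂[v_4,v_6,v_7] = [v_6,v_7] − [v_4,v_7] + [v_4,v_6],
  ∂[v_2,v_4,v_10] = [v_4,v_10] − [v_2,v_10] + [v_2,v_4].
The resulting 27×16 matrix has rank 15, and its Smith normal form has invariant factors (1,1,1,1,1,1,1,1,1,1,1,1,1,1,1).

Computing H_k = (kernel of ∂_k) / (image of ∂_{k+1}):

  H_1: rank ker ∂_1 − rank ∂_2 = (27 − 9) − 15 = 3, and the invariant factors of ∂_2 are all 1, so H_1 ≅ Z^3.

(K is a triangulation of the disjoint union of the circle S^1 and the torus T^2.)

H_1 = Z^3.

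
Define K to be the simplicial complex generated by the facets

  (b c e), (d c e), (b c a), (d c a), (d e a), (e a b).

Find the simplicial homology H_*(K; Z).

We work with the vertex ordering a < b < c < d < e. The simplices of K, each written with vertices in increasing order, are:

  0-simplices (5): a, b, c, d, e
  1-simplices (9): ab, ac, ad, ae, bc, be, cd, ce, de
  2-simplices (6): abc, abe, acd, ade, bce, cde

giving chain groups C_0 ≅ Z^5, C_1 ≅ Z^9, C_2 ≅ Z^6.

∂_1: C_1 → C_0 maps an edge to its endpoints' difference, ∂[p,q] = q − p.
This gives a 5×9 integer matrix of rank 4; reducing to Smith normal form yields diagonal entries (1,1,1,1).

∂_2: C_2 → C_1 sends each 2-simplex [p,q,r] to [q,r] − [p,r] + [p,q]. For instance
  ∂acd = cd − ad + ac,
  ∂cde = de − ce + cd.
The 9×6 boundary matrix has rank 5 and Smith normal form diag(1,1,1,1,1).

Now H_k = ker ∂_k / im ∂_{k+1}, so:

  H_0: rank C_0 − rank ∂_1 = 5 − 4 = 1, and the invariant factors of ∂_1 are all 1, so H_0 = Z.
  H_1: rank ker ∂_1 − rank ∂_2 = (9 − 4) − 5 = 0, and the invariant factors of ∂_2 are all 1, so H_1 = 0.
  H_2: rank ker ∂_2 − rank ∂_3 = (6 − 5) − 0 = 1, and there is no ∂_3, so H_2 = Z.

As a check, the Euler characteristic is 5 − 9 + 6 = 2, which agrees with 1 − 0 + 1 = 2.
(K is a triangulation of the 2-sphere S^2.)

H_0 ≅ Z,  H_1 = 0,  H_2 ≅ Z.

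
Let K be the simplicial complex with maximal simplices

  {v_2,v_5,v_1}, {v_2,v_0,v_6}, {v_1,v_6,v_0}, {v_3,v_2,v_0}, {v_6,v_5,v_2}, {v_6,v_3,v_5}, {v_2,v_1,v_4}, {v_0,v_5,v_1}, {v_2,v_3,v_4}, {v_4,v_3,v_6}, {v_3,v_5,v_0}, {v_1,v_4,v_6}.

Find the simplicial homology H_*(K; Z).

We work with the vertex ordering v_0 < v_1 < v_2 < v_3 < v_4 < v_5 < v_6. The simplices of K, each written with vertices in increasing order, are:

  0-simplices (7): [v_0], [v_1], [v_2], [v_3], [v_4], [v_5], [v_6]
  1-simplices (18): (18 of them)
  2-simplices (12): (12 of them)

Hence C_0 ≅ Z^7, C_1 ≅ Z^18, C_2 ≅ Z^12.

The boundary map ∂_1: C_1 → C_0 sends each edge [p,q] (with p < q) to q − p. For instance
  ∂[v_1,v_2] = [v_2] − [v_1].
The 7×18 boundary matrix has rank 6 and Smith normal form diag(1,1,1,1,1,1).

The boundary map ∂_2: C_2 → C_1 sends each 2-simplex [p,q,r] to [q,r] − [p,r] + [p,q]. For instance
  ∂[v_0,v_2,v_3] = [v_2,v_3] − [v_0,v_3] + [v_0,v_2],
  ∂[v_0,v_2,v_6] = [v_2,v_6] − [v_0,v_6] + [v_0,v_2].
As a 18×12 matrix over Z this has rank 12, with invariant factors (1,1,1,1,1,1,1,1,1,1,1,2).

Computing H_k = (kernel of ∂_k) / (image of ∂_{k+1}):

  H_0: rank C_0 − rank ∂_1 = 7 − 6 = 1, and the invariant factors of ∂_1 are all 1, so H_0 ≅ Z.
  H_1: rank ker ∂_1 − rank ∂_2 = (18 − 6) − 12 = 0, and ∂_2 has invariant factor 2 > 1, so H_1 ≅ Z/2.
  H_2: rank ker ∂_2 − rank ∂_3 = (12 − 12) − 0 = 0, and there is no ∂_3, so H_2 ≅ 0.

As a check, the Euler characteristic is 7 − 18 + 12 = 1, which agrees with 1 − 0 + 0 = 1.

H_0 = Z,  H_1 = Z/2,  H_2 = 0.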